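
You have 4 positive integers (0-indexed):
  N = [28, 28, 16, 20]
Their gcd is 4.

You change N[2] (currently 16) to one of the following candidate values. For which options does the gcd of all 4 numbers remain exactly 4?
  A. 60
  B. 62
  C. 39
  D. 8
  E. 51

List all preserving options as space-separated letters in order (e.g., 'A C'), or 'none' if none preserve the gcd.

Answer: A D

Derivation:
Old gcd = 4; gcd of others (without N[2]) = 4
New gcd for candidate v: gcd(4, v). Preserves old gcd iff gcd(4, v) = 4.
  Option A: v=60, gcd(4,60)=4 -> preserves
  Option B: v=62, gcd(4,62)=2 -> changes
  Option C: v=39, gcd(4,39)=1 -> changes
  Option D: v=8, gcd(4,8)=4 -> preserves
  Option E: v=51, gcd(4,51)=1 -> changes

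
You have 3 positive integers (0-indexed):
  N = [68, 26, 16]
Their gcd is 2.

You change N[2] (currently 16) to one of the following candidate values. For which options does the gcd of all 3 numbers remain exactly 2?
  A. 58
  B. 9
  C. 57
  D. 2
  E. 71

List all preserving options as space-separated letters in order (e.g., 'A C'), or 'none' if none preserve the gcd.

Answer: A D

Derivation:
Old gcd = 2; gcd of others (without N[2]) = 2
New gcd for candidate v: gcd(2, v). Preserves old gcd iff gcd(2, v) = 2.
  Option A: v=58, gcd(2,58)=2 -> preserves
  Option B: v=9, gcd(2,9)=1 -> changes
  Option C: v=57, gcd(2,57)=1 -> changes
  Option D: v=2, gcd(2,2)=2 -> preserves
  Option E: v=71, gcd(2,71)=1 -> changes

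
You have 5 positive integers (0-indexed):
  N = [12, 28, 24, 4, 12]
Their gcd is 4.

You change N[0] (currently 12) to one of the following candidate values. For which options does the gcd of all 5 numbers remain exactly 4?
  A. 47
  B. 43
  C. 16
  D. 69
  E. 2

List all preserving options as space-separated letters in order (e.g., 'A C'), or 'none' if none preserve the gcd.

Old gcd = 4; gcd of others (without N[0]) = 4
New gcd for candidate v: gcd(4, v). Preserves old gcd iff gcd(4, v) = 4.
  Option A: v=47, gcd(4,47)=1 -> changes
  Option B: v=43, gcd(4,43)=1 -> changes
  Option C: v=16, gcd(4,16)=4 -> preserves
  Option D: v=69, gcd(4,69)=1 -> changes
  Option E: v=2, gcd(4,2)=2 -> changes

Answer: C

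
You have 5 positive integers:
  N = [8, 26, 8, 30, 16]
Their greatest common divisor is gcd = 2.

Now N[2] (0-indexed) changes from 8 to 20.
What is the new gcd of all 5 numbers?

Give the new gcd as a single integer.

Answer: 2

Derivation:
Numbers: [8, 26, 8, 30, 16], gcd = 2
Change: index 2, 8 -> 20
gcd of the OTHER numbers (without index 2): gcd([8, 26, 30, 16]) = 2
New gcd = gcd(g_others, new_val) = gcd(2, 20) = 2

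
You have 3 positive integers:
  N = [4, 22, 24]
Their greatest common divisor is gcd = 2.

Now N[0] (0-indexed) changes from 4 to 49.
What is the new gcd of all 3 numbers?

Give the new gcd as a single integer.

Numbers: [4, 22, 24], gcd = 2
Change: index 0, 4 -> 49
gcd of the OTHER numbers (without index 0): gcd([22, 24]) = 2
New gcd = gcd(g_others, new_val) = gcd(2, 49) = 1

Answer: 1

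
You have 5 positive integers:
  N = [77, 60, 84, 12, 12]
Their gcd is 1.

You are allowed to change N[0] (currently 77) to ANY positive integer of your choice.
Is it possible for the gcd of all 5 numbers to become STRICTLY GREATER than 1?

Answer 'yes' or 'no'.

Current gcd = 1
gcd of all OTHER numbers (without N[0]=77): gcd([60, 84, 12, 12]) = 12
The new gcd after any change is gcd(12, new_value).
This can be at most 12.
Since 12 > old gcd 1, the gcd CAN increase (e.g., set N[0] = 12).

Answer: yes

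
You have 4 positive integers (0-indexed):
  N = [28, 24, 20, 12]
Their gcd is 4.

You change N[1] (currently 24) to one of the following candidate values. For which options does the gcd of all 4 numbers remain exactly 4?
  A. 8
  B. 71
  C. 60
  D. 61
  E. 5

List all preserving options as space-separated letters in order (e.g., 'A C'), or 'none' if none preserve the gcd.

Old gcd = 4; gcd of others (without N[1]) = 4
New gcd for candidate v: gcd(4, v). Preserves old gcd iff gcd(4, v) = 4.
  Option A: v=8, gcd(4,8)=4 -> preserves
  Option B: v=71, gcd(4,71)=1 -> changes
  Option C: v=60, gcd(4,60)=4 -> preserves
  Option D: v=61, gcd(4,61)=1 -> changes
  Option E: v=5, gcd(4,5)=1 -> changes

Answer: A C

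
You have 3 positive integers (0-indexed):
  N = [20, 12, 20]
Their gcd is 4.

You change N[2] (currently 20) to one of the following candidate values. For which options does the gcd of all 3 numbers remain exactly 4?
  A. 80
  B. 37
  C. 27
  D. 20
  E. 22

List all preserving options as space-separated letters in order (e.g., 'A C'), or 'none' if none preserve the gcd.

Old gcd = 4; gcd of others (without N[2]) = 4
New gcd for candidate v: gcd(4, v). Preserves old gcd iff gcd(4, v) = 4.
  Option A: v=80, gcd(4,80)=4 -> preserves
  Option B: v=37, gcd(4,37)=1 -> changes
  Option C: v=27, gcd(4,27)=1 -> changes
  Option D: v=20, gcd(4,20)=4 -> preserves
  Option E: v=22, gcd(4,22)=2 -> changes

Answer: A D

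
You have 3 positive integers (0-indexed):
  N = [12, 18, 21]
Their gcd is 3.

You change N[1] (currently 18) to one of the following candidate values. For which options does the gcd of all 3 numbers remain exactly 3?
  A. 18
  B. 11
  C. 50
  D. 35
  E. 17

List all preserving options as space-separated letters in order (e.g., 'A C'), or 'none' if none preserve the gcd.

Old gcd = 3; gcd of others (without N[1]) = 3
New gcd for candidate v: gcd(3, v). Preserves old gcd iff gcd(3, v) = 3.
  Option A: v=18, gcd(3,18)=3 -> preserves
  Option B: v=11, gcd(3,11)=1 -> changes
  Option C: v=50, gcd(3,50)=1 -> changes
  Option D: v=35, gcd(3,35)=1 -> changes
  Option E: v=17, gcd(3,17)=1 -> changes

Answer: A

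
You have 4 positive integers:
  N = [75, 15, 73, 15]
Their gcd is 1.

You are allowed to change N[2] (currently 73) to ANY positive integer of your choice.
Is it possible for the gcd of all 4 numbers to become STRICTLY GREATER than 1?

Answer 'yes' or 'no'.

Answer: yes

Derivation:
Current gcd = 1
gcd of all OTHER numbers (without N[2]=73): gcd([75, 15, 15]) = 15
The new gcd after any change is gcd(15, new_value).
This can be at most 15.
Since 15 > old gcd 1, the gcd CAN increase (e.g., set N[2] = 15).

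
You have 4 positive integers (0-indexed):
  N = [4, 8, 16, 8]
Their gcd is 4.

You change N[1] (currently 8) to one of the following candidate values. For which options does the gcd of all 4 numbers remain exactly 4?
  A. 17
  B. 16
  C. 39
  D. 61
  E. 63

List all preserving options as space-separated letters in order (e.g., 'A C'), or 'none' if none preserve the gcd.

Old gcd = 4; gcd of others (without N[1]) = 4
New gcd for candidate v: gcd(4, v). Preserves old gcd iff gcd(4, v) = 4.
  Option A: v=17, gcd(4,17)=1 -> changes
  Option B: v=16, gcd(4,16)=4 -> preserves
  Option C: v=39, gcd(4,39)=1 -> changes
  Option D: v=61, gcd(4,61)=1 -> changes
  Option E: v=63, gcd(4,63)=1 -> changes

Answer: B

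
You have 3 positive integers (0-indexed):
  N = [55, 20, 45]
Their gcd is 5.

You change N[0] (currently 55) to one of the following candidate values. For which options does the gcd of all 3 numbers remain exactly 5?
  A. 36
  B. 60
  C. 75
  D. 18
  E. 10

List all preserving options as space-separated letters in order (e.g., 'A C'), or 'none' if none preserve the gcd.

Old gcd = 5; gcd of others (without N[0]) = 5
New gcd for candidate v: gcd(5, v). Preserves old gcd iff gcd(5, v) = 5.
  Option A: v=36, gcd(5,36)=1 -> changes
  Option B: v=60, gcd(5,60)=5 -> preserves
  Option C: v=75, gcd(5,75)=5 -> preserves
  Option D: v=18, gcd(5,18)=1 -> changes
  Option E: v=10, gcd(5,10)=5 -> preserves

Answer: B C E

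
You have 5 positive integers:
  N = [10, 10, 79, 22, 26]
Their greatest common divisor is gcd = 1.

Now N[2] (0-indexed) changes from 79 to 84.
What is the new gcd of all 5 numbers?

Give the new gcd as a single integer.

Answer: 2

Derivation:
Numbers: [10, 10, 79, 22, 26], gcd = 1
Change: index 2, 79 -> 84
gcd of the OTHER numbers (without index 2): gcd([10, 10, 22, 26]) = 2
New gcd = gcd(g_others, new_val) = gcd(2, 84) = 2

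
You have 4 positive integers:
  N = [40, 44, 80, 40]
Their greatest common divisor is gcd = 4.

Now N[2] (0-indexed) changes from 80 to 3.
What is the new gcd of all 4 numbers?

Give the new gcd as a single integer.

Numbers: [40, 44, 80, 40], gcd = 4
Change: index 2, 80 -> 3
gcd of the OTHER numbers (without index 2): gcd([40, 44, 40]) = 4
New gcd = gcd(g_others, new_val) = gcd(4, 3) = 1

Answer: 1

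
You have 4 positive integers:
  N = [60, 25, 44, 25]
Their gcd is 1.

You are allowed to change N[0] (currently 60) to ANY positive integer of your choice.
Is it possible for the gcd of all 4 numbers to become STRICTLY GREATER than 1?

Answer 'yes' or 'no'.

Answer: no

Derivation:
Current gcd = 1
gcd of all OTHER numbers (without N[0]=60): gcd([25, 44, 25]) = 1
The new gcd after any change is gcd(1, new_value).
This can be at most 1.
Since 1 = old gcd 1, the gcd can only stay the same or decrease.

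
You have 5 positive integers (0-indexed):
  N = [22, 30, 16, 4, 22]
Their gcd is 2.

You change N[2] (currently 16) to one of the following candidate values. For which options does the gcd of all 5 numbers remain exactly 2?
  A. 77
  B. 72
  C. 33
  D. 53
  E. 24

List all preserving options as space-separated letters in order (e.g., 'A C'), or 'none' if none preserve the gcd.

Answer: B E

Derivation:
Old gcd = 2; gcd of others (without N[2]) = 2
New gcd for candidate v: gcd(2, v). Preserves old gcd iff gcd(2, v) = 2.
  Option A: v=77, gcd(2,77)=1 -> changes
  Option B: v=72, gcd(2,72)=2 -> preserves
  Option C: v=33, gcd(2,33)=1 -> changes
  Option D: v=53, gcd(2,53)=1 -> changes
  Option E: v=24, gcd(2,24)=2 -> preserves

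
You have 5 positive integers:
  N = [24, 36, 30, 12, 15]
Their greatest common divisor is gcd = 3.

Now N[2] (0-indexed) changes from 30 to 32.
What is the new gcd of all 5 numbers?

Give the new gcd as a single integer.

Numbers: [24, 36, 30, 12, 15], gcd = 3
Change: index 2, 30 -> 32
gcd of the OTHER numbers (without index 2): gcd([24, 36, 12, 15]) = 3
New gcd = gcd(g_others, new_val) = gcd(3, 32) = 1

Answer: 1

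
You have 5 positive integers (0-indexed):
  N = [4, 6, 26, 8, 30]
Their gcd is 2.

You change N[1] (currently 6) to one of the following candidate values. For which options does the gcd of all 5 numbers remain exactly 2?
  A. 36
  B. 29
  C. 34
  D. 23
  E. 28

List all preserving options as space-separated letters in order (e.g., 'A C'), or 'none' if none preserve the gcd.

Old gcd = 2; gcd of others (without N[1]) = 2
New gcd for candidate v: gcd(2, v). Preserves old gcd iff gcd(2, v) = 2.
  Option A: v=36, gcd(2,36)=2 -> preserves
  Option B: v=29, gcd(2,29)=1 -> changes
  Option C: v=34, gcd(2,34)=2 -> preserves
  Option D: v=23, gcd(2,23)=1 -> changes
  Option E: v=28, gcd(2,28)=2 -> preserves

Answer: A C E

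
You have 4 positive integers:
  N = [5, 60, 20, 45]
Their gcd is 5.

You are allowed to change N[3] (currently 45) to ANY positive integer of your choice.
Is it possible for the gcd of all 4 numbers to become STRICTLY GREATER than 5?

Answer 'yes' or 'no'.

Current gcd = 5
gcd of all OTHER numbers (without N[3]=45): gcd([5, 60, 20]) = 5
The new gcd after any change is gcd(5, new_value).
This can be at most 5.
Since 5 = old gcd 5, the gcd can only stay the same or decrease.

Answer: no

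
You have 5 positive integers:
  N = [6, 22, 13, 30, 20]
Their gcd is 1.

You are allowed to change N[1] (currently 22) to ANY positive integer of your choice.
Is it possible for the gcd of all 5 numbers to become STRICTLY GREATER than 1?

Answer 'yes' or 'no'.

Current gcd = 1
gcd of all OTHER numbers (without N[1]=22): gcd([6, 13, 30, 20]) = 1
The new gcd after any change is gcd(1, new_value).
This can be at most 1.
Since 1 = old gcd 1, the gcd can only stay the same or decrease.

Answer: no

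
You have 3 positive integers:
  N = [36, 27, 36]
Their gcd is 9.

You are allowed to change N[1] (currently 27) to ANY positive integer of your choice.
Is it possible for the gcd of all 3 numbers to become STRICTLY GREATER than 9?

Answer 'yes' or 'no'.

Answer: yes

Derivation:
Current gcd = 9
gcd of all OTHER numbers (without N[1]=27): gcd([36, 36]) = 36
The new gcd after any change is gcd(36, new_value).
This can be at most 36.
Since 36 > old gcd 9, the gcd CAN increase (e.g., set N[1] = 36).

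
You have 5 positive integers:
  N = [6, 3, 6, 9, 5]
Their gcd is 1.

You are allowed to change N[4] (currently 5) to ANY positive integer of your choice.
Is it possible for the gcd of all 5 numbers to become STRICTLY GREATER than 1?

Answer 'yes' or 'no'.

Answer: yes

Derivation:
Current gcd = 1
gcd of all OTHER numbers (without N[4]=5): gcd([6, 3, 6, 9]) = 3
The new gcd after any change is gcd(3, new_value).
This can be at most 3.
Since 3 > old gcd 1, the gcd CAN increase (e.g., set N[4] = 3).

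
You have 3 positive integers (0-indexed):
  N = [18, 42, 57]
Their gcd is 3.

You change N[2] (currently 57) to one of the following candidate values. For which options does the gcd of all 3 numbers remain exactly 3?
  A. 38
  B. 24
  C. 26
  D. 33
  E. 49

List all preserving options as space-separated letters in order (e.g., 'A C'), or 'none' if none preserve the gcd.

Old gcd = 3; gcd of others (without N[2]) = 6
New gcd for candidate v: gcd(6, v). Preserves old gcd iff gcd(6, v) = 3.
  Option A: v=38, gcd(6,38)=2 -> changes
  Option B: v=24, gcd(6,24)=6 -> changes
  Option C: v=26, gcd(6,26)=2 -> changes
  Option D: v=33, gcd(6,33)=3 -> preserves
  Option E: v=49, gcd(6,49)=1 -> changes

Answer: D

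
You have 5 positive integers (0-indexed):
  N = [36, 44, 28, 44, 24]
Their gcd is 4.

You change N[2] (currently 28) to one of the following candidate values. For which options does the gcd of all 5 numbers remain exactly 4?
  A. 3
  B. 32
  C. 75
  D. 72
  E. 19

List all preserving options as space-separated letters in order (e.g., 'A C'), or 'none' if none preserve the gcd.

Old gcd = 4; gcd of others (without N[2]) = 4
New gcd for candidate v: gcd(4, v). Preserves old gcd iff gcd(4, v) = 4.
  Option A: v=3, gcd(4,3)=1 -> changes
  Option B: v=32, gcd(4,32)=4 -> preserves
  Option C: v=75, gcd(4,75)=1 -> changes
  Option D: v=72, gcd(4,72)=4 -> preserves
  Option E: v=19, gcd(4,19)=1 -> changes

Answer: B D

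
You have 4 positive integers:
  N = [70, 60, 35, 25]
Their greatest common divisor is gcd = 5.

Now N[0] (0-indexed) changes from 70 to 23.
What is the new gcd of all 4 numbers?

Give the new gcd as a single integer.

Numbers: [70, 60, 35, 25], gcd = 5
Change: index 0, 70 -> 23
gcd of the OTHER numbers (without index 0): gcd([60, 35, 25]) = 5
New gcd = gcd(g_others, new_val) = gcd(5, 23) = 1

Answer: 1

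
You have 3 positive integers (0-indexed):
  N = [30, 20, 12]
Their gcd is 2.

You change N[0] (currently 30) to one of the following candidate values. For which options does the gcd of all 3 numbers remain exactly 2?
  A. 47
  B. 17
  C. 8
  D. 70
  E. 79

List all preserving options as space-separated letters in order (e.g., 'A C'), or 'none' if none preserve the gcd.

Answer: D

Derivation:
Old gcd = 2; gcd of others (without N[0]) = 4
New gcd for candidate v: gcd(4, v). Preserves old gcd iff gcd(4, v) = 2.
  Option A: v=47, gcd(4,47)=1 -> changes
  Option B: v=17, gcd(4,17)=1 -> changes
  Option C: v=8, gcd(4,8)=4 -> changes
  Option D: v=70, gcd(4,70)=2 -> preserves
  Option E: v=79, gcd(4,79)=1 -> changes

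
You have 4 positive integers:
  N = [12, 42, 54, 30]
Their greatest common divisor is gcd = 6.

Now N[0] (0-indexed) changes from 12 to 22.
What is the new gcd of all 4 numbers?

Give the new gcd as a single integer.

Numbers: [12, 42, 54, 30], gcd = 6
Change: index 0, 12 -> 22
gcd of the OTHER numbers (without index 0): gcd([42, 54, 30]) = 6
New gcd = gcd(g_others, new_val) = gcd(6, 22) = 2

Answer: 2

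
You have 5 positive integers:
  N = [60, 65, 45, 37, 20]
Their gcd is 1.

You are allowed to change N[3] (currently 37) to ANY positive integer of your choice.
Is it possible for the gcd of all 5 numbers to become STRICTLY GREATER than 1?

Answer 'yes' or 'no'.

Current gcd = 1
gcd of all OTHER numbers (without N[3]=37): gcd([60, 65, 45, 20]) = 5
The new gcd after any change is gcd(5, new_value).
This can be at most 5.
Since 5 > old gcd 1, the gcd CAN increase (e.g., set N[3] = 5).

Answer: yes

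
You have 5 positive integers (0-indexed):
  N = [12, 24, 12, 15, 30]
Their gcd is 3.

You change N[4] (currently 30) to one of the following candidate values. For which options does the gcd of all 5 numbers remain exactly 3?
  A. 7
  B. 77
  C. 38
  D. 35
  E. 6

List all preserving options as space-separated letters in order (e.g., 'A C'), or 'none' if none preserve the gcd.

Answer: E

Derivation:
Old gcd = 3; gcd of others (without N[4]) = 3
New gcd for candidate v: gcd(3, v). Preserves old gcd iff gcd(3, v) = 3.
  Option A: v=7, gcd(3,7)=1 -> changes
  Option B: v=77, gcd(3,77)=1 -> changes
  Option C: v=38, gcd(3,38)=1 -> changes
  Option D: v=35, gcd(3,35)=1 -> changes
  Option E: v=6, gcd(3,6)=3 -> preserves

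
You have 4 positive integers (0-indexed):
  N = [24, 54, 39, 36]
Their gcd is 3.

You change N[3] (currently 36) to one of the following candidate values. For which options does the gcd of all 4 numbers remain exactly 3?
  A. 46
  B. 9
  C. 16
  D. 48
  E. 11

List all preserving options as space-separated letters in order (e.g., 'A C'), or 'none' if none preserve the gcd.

Old gcd = 3; gcd of others (without N[3]) = 3
New gcd for candidate v: gcd(3, v). Preserves old gcd iff gcd(3, v) = 3.
  Option A: v=46, gcd(3,46)=1 -> changes
  Option B: v=9, gcd(3,9)=3 -> preserves
  Option C: v=16, gcd(3,16)=1 -> changes
  Option D: v=48, gcd(3,48)=3 -> preserves
  Option E: v=11, gcd(3,11)=1 -> changes

Answer: B D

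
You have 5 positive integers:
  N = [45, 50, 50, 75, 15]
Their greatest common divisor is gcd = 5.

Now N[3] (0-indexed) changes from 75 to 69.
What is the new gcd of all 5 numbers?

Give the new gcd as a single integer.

Answer: 1

Derivation:
Numbers: [45, 50, 50, 75, 15], gcd = 5
Change: index 3, 75 -> 69
gcd of the OTHER numbers (without index 3): gcd([45, 50, 50, 15]) = 5
New gcd = gcd(g_others, new_val) = gcd(5, 69) = 1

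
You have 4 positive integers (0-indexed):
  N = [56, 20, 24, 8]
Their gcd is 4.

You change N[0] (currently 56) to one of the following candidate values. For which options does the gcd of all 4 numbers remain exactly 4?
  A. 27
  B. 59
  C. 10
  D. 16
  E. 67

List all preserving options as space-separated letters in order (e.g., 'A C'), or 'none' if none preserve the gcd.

Old gcd = 4; gcd of others (without N[0]) = 4
New gcd for candidate v: gcd(4, v). Preserves old gcd iff gcd(4, v) = 4.
  Option A: v=27, gcd(4,27)=1 -> changes
  Option B: v=59, gcd(4,59)=1 -> changes
  Option C: v=10, gcd(4,10)=2 -> changes
  Option D: v=16, gcd(4,16)=4 -> preserves
  Option E: v=67, gcd(4,67)=1 -> changes

Answer: D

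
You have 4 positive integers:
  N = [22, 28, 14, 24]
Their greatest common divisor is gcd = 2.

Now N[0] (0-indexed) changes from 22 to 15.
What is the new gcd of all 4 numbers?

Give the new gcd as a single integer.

Numbers: [22, 28, 14, 24], gcd = 2
Change: index 0, 22 -> 15
gcd of the OTHER numbers (without index 0): gcd([28, 14, 24]) = 2
New gcd = gcd(g_others, new_val) = gcd(2, 15) = 1

Answer: 1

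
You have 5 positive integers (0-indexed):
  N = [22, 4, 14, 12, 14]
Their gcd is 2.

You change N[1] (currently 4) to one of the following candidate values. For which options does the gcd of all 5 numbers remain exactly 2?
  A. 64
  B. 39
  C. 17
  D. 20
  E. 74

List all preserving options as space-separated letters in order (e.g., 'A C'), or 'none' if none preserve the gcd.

Old gcd = 2; gcd of others (without N[1]) = 2
New gcd for candidate v: gcd(2, v). Preserves old gcd iff gcd(2, v) = 2.
  Option A: v=64, gcd(2,64)=2 -> preserves
  Option B: v=39, gcd(2,39)=1 -> changes
  Option C: v=17, gcd(2,17)=1 -> changes
  Option D: v=20, gcd(2,20)=2 -> preserves
  Option E: v=74, gcd(2,74)=2 -> preserves

Answer: A D E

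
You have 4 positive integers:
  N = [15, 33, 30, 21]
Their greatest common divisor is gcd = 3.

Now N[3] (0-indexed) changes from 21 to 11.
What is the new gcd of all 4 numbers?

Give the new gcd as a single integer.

Numbers: [15, 33, 30, 21], gcd = 3
Change: index 3, 21 -> 11
gcd of the OTHER numbers (without index 3): gcd([15, 33, 30]) = 3
New gcd = gcd(g_others, new_val) = gcd(3, 11) = 1

Answer: 1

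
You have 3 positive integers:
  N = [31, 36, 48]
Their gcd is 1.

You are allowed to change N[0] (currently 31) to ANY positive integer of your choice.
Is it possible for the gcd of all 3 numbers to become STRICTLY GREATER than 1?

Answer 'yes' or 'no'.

Answer: yes

Derivation:
Current gcd = 1
gcd of all OTHER numbers (without N[0]=31): gcd([36, 48]) = 12
The new gcd after any change is gcd(12, new_value).
This can be at most 12.
Since 12 > old gcd 1, the gcd CAN increase (e.g., set N[0] = 12).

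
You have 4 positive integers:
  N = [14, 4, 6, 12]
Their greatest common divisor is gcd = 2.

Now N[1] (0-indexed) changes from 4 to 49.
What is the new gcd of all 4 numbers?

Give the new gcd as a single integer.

Numbers: [14, 4, 6, 12], gcd = 2
Change: index 1, 4 -> 49
gcd of the OTHER numbers (without index 1): gcd([14, 6, 12]) = 2
New gcd = gcd(g_others, new_val) = gcd(2, 49) = 1

Answer: 1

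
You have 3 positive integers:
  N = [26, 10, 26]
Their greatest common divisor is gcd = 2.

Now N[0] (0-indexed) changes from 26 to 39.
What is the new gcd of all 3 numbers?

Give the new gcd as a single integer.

Answer: 1

Derivation:
Numbers: [26, 10, 26], gcd = 2
Change: index 0, 26 -> 39
gcd of the OTHER numbers (without index 0): gcd([10, 26]) = 2
New gcd = gcd(g_others, new_val) = gcd(2, 39) = 1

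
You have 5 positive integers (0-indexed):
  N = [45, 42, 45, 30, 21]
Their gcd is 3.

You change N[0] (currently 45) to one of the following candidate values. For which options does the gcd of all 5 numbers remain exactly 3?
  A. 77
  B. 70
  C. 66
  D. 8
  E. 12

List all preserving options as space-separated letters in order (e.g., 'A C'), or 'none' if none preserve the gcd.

Old gcd = 3; gcd of others (without N[0]) = 3
New gcd for candidate v: gcd(3, v). Preserves old gcd iff gcd(3, v) = 3.
  Option A: v=77, gcd(3,77)=1 -> changes
  Option B: v=70, gcd(3,70)=1 -> changes
  Option C: v=66, gcd(3,66)=3 -> preserves
  Option D: v=8, gcd(3,8)=1 -> changes
  Option E: v=12, gcd(3,12)=3 -> preserves

Answer: C E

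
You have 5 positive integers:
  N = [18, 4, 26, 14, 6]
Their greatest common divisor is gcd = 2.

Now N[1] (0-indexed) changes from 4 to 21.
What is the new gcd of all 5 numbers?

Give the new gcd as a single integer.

Answer: 1

Derivation:
Numbers: [18, 4, 26, 14, 6], gcd = 2
Change: index 1, 4 -> 21
gcd of the OTHER numbers (without index 1): gcd([18, 26, 14, 6]) = 2
New gcd = gcd(g_others, new_val) = gcd(2, 21) = 1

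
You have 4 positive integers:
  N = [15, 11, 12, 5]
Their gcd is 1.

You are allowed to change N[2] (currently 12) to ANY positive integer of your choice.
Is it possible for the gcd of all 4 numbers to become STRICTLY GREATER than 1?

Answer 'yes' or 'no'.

Answer: no

Derivation:
Current gcd = 1
gcd of all OTHER numbers (without N[2]=12): gcd([15, 11, 5]) = 1
The new gcd after any change is gcd(1, new_value).
This can be at most 1.
Since 1 = old gcd 1, the gcd can only stay the same or decrease.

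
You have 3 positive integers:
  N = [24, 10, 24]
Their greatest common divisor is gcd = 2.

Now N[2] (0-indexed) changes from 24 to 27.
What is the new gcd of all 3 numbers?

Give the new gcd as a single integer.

Numbers: [24, 10, 24], gcd = 2
Change: index 2, 24 -> 27
gcd of the OTHER numbers (without index 2): gcd([24, 10]) = 2
New gcd = gcd(g_others, new_val) = gcd(2, 27) = 1

Answer: 1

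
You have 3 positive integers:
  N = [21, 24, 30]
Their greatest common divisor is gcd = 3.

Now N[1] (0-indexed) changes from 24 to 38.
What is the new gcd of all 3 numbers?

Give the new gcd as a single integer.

Numbers: [21, 24, 30], gcd = 3
Change: index 1, 24 -> 38
gcd of the OTHER numbers (without index 1): gcd([21, 30]) = 3
New gcd = gcd(g_others, new_val) = gcd(3, 38) = 1

Answer: 1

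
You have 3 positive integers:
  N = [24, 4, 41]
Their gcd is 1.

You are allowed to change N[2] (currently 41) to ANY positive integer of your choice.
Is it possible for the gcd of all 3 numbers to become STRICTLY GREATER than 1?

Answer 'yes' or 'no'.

Answer: yes

Derivation:
Current gcd = 1
gcd of all OTHER numbers (without N[2]=41): gcd([24, 4]) = 4
The new gcd after any change is gcd(4, new_value).
This can be at most 4.
Since 4 > old gcd 1, the gcd CAN increase (e.g., set N[2] = 4).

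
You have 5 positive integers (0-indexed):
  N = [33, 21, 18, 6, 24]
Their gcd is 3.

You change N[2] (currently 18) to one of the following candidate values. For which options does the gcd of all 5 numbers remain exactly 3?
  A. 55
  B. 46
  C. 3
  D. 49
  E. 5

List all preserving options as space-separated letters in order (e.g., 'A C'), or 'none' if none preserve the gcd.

Old gcd = 3; gcd of others (without N[2]) = 3
New gcd for candidate v: gcd(3, v). Preserves old gcd iff gcd(3, v) = 3.
  Option A: v=55, gcd(3,55)=1 -> changes
  Option B: v=46, gcd(3,46)=1 -> changes
  Option C: v=3, gcd(3,3)=3 -> preserves
  Option D: v=49, gcd(3,49)=1 -> changes
  Option E: v=5, gcd(3,5)=1 -> changes

Answer: C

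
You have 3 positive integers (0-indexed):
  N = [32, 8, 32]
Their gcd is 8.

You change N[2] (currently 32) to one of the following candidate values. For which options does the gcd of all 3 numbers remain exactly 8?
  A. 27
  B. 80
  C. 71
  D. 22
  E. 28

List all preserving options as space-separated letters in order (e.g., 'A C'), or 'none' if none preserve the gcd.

Old gcd = 8; gcd of others (without N[2]) = 8
New gcd for candidate v: gcd(8, v). Preserves old gcd iff gcd(8, v) = 8.
  Option A: v=27, gcd(8,27)=1 -> changes
  Option B: v=80, gcd(8,80)=8 -> preserves
  Option C: v=71, gcd(8,71)=1 -> changes
  Option D: v=22, gcd(8,22)=2 -> changes
  Option E: v=28, gcd(8,28)=4 -> changes

Answer: B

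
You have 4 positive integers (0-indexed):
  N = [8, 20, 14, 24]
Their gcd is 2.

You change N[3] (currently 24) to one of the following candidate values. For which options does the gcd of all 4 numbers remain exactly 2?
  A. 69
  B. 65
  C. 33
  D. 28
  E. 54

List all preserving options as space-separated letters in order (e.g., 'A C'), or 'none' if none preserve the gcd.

Old gcd = 2; gcd of others (without N[3]) = 2
New gcd for candidate v: gcd(2, v). Preserves old gcd iff gcd(2, v) = 2.
  Option A: v=69, gcd(2,69)=1 -> changes
  Option B: v=65, gcd(2,65)=1 -> changes
  Option C: v=33, gcd(2,33)=1 -> changes
  Option D: v=28, gcd(2,28)=2 -> preserves
  Option E: v=54, gcd(2,54)=2 -> preserves

Answer: D E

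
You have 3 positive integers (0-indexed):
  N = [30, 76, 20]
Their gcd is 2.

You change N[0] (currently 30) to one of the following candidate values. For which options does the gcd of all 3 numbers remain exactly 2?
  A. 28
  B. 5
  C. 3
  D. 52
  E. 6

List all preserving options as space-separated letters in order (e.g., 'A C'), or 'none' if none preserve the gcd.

Old gcd = 2; gcd of others (without N[0]) = 4
New gcd for candidate v: gcd(4, v). Preserves old gcd iff gcd(4, v) = 2.
  Option A: v=28, gcd(4,28)=4 -> changes
  Option B: v=5, gcd(4,5)=1 -> changes
  Option C: v=3, gcd(4,3)=1 -> changes
  Option D: v=52, gcd(4,52)=4 -> changes
  Option E: v=6, gcd(4,6)=2 -> preserves

Answer: E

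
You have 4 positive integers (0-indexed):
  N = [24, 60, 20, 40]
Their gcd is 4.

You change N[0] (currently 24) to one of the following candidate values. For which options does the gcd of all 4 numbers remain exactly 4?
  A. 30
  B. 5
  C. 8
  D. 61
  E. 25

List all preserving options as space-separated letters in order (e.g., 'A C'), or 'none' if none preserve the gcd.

Old gcd = 4; gcd of others (without N[0]) = 20
New gcd for candidate v: gcd(20, v). Preserves old gcd iff gcd(20, v) = 4.
  Option A: v=30, gcd(20,30)=10 -> changes
  Option B: v=5, gcd(20,5)=5 -> changes
  Option C: v=8, gcd(20,8)=4 -> preserves
  Option D: v=61, gcd(20,61)=1 -> changes
  Option E: v=25, gcd(20,25)=5 -> changes

Answer: C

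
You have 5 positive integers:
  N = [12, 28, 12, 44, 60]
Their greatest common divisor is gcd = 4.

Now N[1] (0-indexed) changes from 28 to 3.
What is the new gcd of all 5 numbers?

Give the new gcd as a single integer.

Answer: 1

Derivation:
Numbers: [12, 28, 12, 44, 60], gcd = 4
Change: index 1, 28 -> 3
gcd of the OTHER numbers (without index 1): gcd([12, 12, 44, 60]) = 4
New gcd = gcd(g_others, new_val) = gcd(4, 3) = 1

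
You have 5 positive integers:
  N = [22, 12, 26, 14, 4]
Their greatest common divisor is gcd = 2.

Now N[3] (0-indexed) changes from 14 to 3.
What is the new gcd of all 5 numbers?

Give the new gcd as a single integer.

Numbers: [22, 12, 26, 14, 4], gcd = 2
Change: index 3, 14 -> 3
gcd of the OTHER numbers (without index 3): gcd([22, 12, 26, 4]) = 2
New gcd = gcd(g_others, new_val) = gcd(2, 3) = 1

Answer: 1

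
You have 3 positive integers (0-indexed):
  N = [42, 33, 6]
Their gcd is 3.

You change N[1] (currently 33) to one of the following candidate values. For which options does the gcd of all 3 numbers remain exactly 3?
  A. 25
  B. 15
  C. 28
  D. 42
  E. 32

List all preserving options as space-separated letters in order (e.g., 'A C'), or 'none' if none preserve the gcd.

Old gcd = 3; gcd of others (without N[1]) = 6
New gcd for candidate v: gcd(6, v). Preserves old gcd iff gcd(6, v) = 3.
  Option A: v=25, gcd(6,25)=1 -> changes
  Option B: v=15, gcd(6,15)=3 -> preserves
  Option C: v=28, gcd(6,28)=2 -> changes
  Option D: v=42, gcd(6,42)=6 -> changes
  Option E: v=32, gcd(6,32)=2 -> changes

Answer: B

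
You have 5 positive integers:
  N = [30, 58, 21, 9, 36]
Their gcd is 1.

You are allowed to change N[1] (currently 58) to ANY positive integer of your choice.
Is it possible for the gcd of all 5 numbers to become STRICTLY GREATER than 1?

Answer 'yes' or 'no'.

Current gcd = 1
gcd of all OTHER numbers (without N[1]=58): gcd([30, 21, 9, 36]) = 3
The new gcd after any change is gcd(3, new_value).
This can be at most 3.
Since 3 > old gcd 1, the gcd CAN increase (e.g., set N[1] = 3).

Answer: yes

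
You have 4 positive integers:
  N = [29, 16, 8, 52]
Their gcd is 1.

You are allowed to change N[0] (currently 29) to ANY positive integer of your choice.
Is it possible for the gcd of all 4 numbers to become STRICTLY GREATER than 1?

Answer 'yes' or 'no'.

Current gcd = 1
gcd of all OTHER numbers (without N[0]=29): gcd([16, 8, 52]) = 4
The new gcd after any change is gcd(4, new_value).
This can be at most 4.
Since 4 > old gcd 1, the gcd CAN increase (e.g., set N[0] = 4).

Answer: yes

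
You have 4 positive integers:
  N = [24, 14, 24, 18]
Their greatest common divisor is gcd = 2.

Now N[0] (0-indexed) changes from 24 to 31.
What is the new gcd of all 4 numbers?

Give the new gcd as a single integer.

Answer: 1

Derivation:
Numbers: [24, 14, 24, 18], gcd = 2
Change: index 0, 24 -> 31
gcd of the OTHER numbers (without index 0): gcd([14, 24, 18]) = 2
New gcd = gcd(g_others, new_val) = gcd(2, 31) = 1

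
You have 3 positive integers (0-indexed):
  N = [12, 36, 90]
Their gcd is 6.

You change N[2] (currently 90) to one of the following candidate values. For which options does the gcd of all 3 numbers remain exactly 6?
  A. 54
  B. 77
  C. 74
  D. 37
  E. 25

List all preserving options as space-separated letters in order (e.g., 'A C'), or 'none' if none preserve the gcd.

Answer: A

Derivation:
Old gcd = 6; gcd of others (without N[2]) = 12
New gcd for candidate v: gcd(12, v). Preserves old gcd iff gcd(12, v) = 6.
  Option A: v=54, gcd(12,54)=6 -> preserves
  Option B: v=77, gcd(12,77)=1 -> changes
  Option C: v=74, gcd(12,74)=2 -> changes
  Option D: v=37, gcd(12,37)=1 -> changes
  Option E: v=25, gcd(12,25)=1 -> changes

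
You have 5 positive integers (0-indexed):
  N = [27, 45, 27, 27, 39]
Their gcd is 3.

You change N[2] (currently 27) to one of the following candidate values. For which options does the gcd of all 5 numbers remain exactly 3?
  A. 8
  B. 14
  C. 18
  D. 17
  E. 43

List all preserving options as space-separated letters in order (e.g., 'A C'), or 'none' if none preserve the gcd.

Old gcd = 3; gcd of others (without N[2]) = 3
New gcd for candidate v: gcd(3, v). Preserves old gcd iff gcd(3, v) = 3.
  Option A: v=8, gcd(3,8)=1 -> changes
  Option B: v=14, gcd(3,14)=1 -> changes
  Option C: v=18, gcd(3,18)=3 -> preserves
  Option D: v=17, gcd(3,17)=1 -> changes
  Option E: v=43, gcd(3,43)=1 -> changes

Answer: C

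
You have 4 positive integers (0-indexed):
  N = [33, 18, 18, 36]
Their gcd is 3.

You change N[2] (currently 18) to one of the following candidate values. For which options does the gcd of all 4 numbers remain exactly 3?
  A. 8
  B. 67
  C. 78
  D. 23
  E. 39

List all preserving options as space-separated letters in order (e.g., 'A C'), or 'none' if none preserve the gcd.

Old gcd = 3; gcd of others (without N[2]) = 3
New gcd for candidate v: gcd(3, v). Preserves old gcd iff gcd(3, v) = 3.
  Option A: v=8, gcd(3,8)=1 -> changes
  Option B: v=67, gcd(3,67)=1 -> changes
  Option C: v=78, gcd(3,78)=3 -> preserves
  Option D: v=23, gcd(3,23)=1 -> changes
  Option E: v=39, gcd(3,39)=3 -> preserves

Answer: C E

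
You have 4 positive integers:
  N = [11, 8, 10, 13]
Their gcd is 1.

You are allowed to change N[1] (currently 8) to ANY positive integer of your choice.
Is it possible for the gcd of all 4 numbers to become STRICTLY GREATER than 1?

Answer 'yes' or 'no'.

Current gcd = 1
gcd of all OTHER numbers (without N[1]=8): gcd([11, 10, 13]) = 1
The new gcd after any change is gcd(1, new_value).
This can be at most 1.
Since 1 = old gcd 1, the gcd can only stay the same or decrease.

Answer: no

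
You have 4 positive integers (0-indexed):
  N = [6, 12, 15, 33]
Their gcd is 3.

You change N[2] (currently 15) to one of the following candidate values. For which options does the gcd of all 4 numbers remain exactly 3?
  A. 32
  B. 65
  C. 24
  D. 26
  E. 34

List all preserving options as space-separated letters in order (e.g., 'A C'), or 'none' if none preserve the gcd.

Old gcd = 3; gcd of others (without N[2]) = 3
New gcd for candidate v: gcd(3, v). Preserves old gcd iff gcd(3, v) = 3.
  Option A: v=32, gcd(3,32)=1 -> changes
  Option B: v=65, gcd(3,65)=1 -> changes
  Option C: v=24, gcd(3,24)=3 -> preserves
  Option D: v=26, gcd(3,26)=1 -> changes
  Option E: v=34, gcd(3,34)=1 -> changes

Answer: C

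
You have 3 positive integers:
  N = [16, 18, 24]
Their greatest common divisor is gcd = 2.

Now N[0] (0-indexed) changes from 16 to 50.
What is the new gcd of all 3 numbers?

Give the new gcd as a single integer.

Answer: 2

Derivation:
Numbers: [16, 18, 24], gcd = 2
Change: index 0, 16 -> 50
gcd of the OTHER numbers (without index 0): gcd([18, 24]) = 6
New gcd = gcd(g_others, new_val) = gcd(6, 50) = 2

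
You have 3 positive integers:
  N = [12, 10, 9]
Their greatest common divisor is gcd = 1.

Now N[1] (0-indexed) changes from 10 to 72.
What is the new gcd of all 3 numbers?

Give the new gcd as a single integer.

Numbers: [12, 10, 9], gcd = 1
Change: index 1, 10 -> 72
gcd of the OTHER numbers (without index 1): gcd([12, 9]) = 3
New gcd = gcd(g_others, new_val) = gcd(3, 72) = 3

Answer: 3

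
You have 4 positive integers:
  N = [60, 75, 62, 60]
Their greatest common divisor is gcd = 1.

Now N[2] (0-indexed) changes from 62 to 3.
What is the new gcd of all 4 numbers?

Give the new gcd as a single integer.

Answer: 3

Derivation:
Numbers: [60, 75, 62, 60], gcd = 1
Change: index 2, 62 -> 3
gcd of the OTHER numbers (without index 2): gcd([60, 75, 60]) = 15
New gcd = gcd(g_others, new_val) = gcd(15, 3) = 3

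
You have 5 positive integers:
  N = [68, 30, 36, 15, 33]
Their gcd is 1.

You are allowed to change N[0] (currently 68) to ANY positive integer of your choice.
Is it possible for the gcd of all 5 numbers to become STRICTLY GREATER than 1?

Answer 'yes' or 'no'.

Answer: yes

Derivation:
Current gcd = 1
gcd of all OTHER numbers (without N[0]=68): gcd([30, 36, 15, 33]) = 3
The new gcd after any change is gcd(3, new_value).
This can be at most 3.
Since 3 > old gcd 1, the gcd CAN increase (e.g., set N[0] = 3).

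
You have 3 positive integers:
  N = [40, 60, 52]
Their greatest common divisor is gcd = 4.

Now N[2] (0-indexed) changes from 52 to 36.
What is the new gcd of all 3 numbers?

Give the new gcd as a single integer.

Answer: 4

Derivation:
Numbers: [40, 60, 52], gcd = 4
Change: index 2, 52 -> 36
gcd of the OTHER numbers (without index 2): gcd([40, 60]) = 20
New gcd = gcd(g_others, new_val) = gcd(20, 36) = 4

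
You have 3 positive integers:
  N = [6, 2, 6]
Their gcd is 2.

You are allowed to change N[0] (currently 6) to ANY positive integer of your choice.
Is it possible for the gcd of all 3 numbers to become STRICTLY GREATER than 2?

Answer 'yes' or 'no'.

Current gcd = 2
gcd of all OTHER numbers (without N[0]=6): gcd([2, 6]) = 2
The new gcd after any change is gcd(2, new_value).
This can be at most 2.
Since 2 = old gcd 2, the gcd can only stay the same or decrease.

Answer: no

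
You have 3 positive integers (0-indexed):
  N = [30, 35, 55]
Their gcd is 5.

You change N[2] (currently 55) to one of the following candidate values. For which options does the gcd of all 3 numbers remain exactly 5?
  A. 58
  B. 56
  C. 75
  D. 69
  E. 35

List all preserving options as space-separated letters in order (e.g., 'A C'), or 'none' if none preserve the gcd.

Answer: C E

Derivation:
Old gcd = 5; gcd of others (without N[2]) = 5
New gcd for candidate v: gcd(5, v). Preserves old gcd iff gcd(5, v) = 5.
  Option A: v=58, gcd(5,58)=1 -> changes
  Option B: v=56, gcd(5,56)=1 -> changes
  Option C: v=75, gcd(5,75)=5 -> preserves
  Option D: v=69, gcd(5,69)=1 -> changes
  Option E: v=35, gcd(5,35)=5 -> preserves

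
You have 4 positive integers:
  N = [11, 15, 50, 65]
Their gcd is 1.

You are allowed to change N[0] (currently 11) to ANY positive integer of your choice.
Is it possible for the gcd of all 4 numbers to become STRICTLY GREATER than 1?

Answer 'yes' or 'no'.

Answer: yes

Derivation:
Current gcd = 1
gcd of all OTHER numbers (without N[0]=11): gcd([15, 50, 65]) = 5
The new gcd after any change is gcd(5, new_value).
This can be at most 5.
Since 5 > old gcd 1, the gcd CAN increase (e.g., set N[0] = 5).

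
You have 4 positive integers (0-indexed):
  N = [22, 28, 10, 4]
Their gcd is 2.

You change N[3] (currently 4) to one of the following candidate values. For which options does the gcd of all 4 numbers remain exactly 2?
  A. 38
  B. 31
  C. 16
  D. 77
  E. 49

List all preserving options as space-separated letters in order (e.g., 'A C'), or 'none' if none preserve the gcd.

Answer: A C

Derivation:
Old gcd = 2; gcd of others (without N[3]) = 2
New gcd for candidate v: gcd(2, v). Preserves old gcd iff gcd(2, v) = 2.
  Option A: v=38, gcd(2,38)=2 -> preserves
  Option B: v=31, gcd(2,31)=1 -> changes
  Option C: v=16, gcd(2,16)=2 -> preserves
  Option D: v=77, gcd(2,77)=1 -> changes
  Option E: v=49, gcd(2,49)=1 -> changes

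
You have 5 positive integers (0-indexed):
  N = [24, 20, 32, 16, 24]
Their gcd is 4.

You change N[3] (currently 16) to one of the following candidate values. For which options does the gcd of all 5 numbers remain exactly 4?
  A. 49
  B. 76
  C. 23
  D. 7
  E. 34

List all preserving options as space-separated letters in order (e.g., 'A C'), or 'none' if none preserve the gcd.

Answer: B

Derivation:
Old gcd = 4; gcd of others (without N[3]) = 4
New gcd for candidate v: gcd(4, v). Preserves old gcd iff gcd(4, v) = 4.
  Option A: v=49, gcd(4,49)=1 -> changes
  Option B: v=76, gcd(4,76)=4 -> preserves
  Option C: v=23, gcd(4,23)=1 -> changes
  Option D: v=7, gcd(4,7)=1 -> changes
  Option E: v=34, gcd(4,34)=2 -> changes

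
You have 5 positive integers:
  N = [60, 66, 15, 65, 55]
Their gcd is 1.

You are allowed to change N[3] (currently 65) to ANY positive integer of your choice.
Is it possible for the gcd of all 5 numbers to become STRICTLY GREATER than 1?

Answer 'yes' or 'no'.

Current gcd = 1
gcd of all OTHER numbers (without N[3]=65): gcd([60, 66, 15, 55]) = 1
The new gcd after any change is gcd(1, new_value).
This can be at most 1.
Since 1 = old gcd 1, the gcd can only stay the same or decrease.

Answer: no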